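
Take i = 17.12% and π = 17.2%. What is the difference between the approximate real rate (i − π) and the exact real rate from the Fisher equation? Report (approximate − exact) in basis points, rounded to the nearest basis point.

Approximate: r ≈ 17.120% − 17.200% = -0.0800%
Exact: (1 + 0.1712)/(1 + 0.1720) − 1 = -0.0683%
Error = -0.0800% − (-0.0683%) = -0.0117% → -1 basis points.

-1 basis points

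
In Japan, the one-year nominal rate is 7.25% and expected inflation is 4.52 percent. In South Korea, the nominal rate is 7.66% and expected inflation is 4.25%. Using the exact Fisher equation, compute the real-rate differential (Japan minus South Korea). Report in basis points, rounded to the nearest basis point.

-66 basis points

Japan: (1 + 0.0725)/(1 + 0.0452) − 1 = 2.6119%
South Korea: (1 + 0.0766)/(1 + 0.0425) − 1 = 3.2710%
Differential = 2.6119% − 3.2710% = -0.6590% → -66 basis points.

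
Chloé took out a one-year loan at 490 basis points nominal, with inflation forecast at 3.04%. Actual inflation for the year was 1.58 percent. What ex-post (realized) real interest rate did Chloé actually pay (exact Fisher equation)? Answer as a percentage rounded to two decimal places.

3.27%

Ex-post: (1 + 0.0490)/(1 + 0.0158) − 1 = 3.2684%
So the realized real rate is 3.27%.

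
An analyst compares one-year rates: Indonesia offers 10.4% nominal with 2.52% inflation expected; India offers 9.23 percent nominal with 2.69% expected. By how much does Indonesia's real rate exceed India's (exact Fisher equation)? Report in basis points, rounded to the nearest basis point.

132 basis points

Indonesia: (1 + 0.1040)/(1 + 0.0252) − 1 = 7.6863%
India: (1 + 0.0923)/(1 + 0.0269) − 1 = 6.3687%
Differential = 7.6863% − 6.3687% = 1.3176% → 132 basis points.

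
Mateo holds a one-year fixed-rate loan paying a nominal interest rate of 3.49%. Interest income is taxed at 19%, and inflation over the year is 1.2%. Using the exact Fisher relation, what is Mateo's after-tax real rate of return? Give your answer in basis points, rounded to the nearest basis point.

After-tax nominal return = 3.49% × (1 − 0.19) = 2.8269%.
1 + r = 1.028269 / 1.01200 = 1.016076
After-tax real rate = 1.016076 − 1 → 161 basis points.

161 basis points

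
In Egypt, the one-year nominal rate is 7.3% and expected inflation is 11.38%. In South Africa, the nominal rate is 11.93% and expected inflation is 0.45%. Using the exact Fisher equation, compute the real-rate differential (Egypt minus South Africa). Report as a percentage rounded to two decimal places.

-15.09%

Egypt: (1 + 0.0730)/(1 + 0.1138) − 1 = -3.6631%
South Africa: (1 + 0.1193)/(1 + 0.0045) − 1 = 11.4286%
Differential = -3.6631% − 11.4286% = -15.0917% → -15.09%.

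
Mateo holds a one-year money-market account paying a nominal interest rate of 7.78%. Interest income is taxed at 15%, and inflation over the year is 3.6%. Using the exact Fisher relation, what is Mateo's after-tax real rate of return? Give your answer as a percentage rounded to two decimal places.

2.91%

After-tax nominal return = 7.78% × (1 − 0.15) = 6.6130%.
1 + r = 1.06613 / 1.03600 = 1.029083
After-tax real rate = 1.029083 − 1 → 2.91%.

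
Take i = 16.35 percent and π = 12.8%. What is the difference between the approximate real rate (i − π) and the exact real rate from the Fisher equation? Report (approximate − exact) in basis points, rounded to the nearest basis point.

Approximate: r ≈ 16.350% − 12.800% = 3.5500%
Exact: (1 + 0.1635)/(1 + 0.1280) − 1 = 3.1472%
Error = 3.5500% − 3.1472% = 0.4028% → 40 basis points.

40 basis points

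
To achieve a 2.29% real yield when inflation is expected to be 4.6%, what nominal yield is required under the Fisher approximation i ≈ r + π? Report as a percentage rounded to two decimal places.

6.89%

i ≈ r + π = 2.29% + 4.6% = 6.89%.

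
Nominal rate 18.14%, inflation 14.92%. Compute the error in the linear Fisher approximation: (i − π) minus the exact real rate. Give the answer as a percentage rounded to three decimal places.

Approximate: r ≈ 18.140% − 14.920% = 3.2200%
Exact: (1 + 0.1814)/(1 + 0.1492) − 1 = 2.8019%
Error = 3.2200% − 2.8019% = 0.4181% → 0.418%.

0.418%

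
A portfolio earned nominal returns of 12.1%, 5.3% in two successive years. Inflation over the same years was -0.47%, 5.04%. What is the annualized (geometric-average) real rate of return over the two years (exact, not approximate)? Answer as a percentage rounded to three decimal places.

Compound the nominal returns: 1.1210 × 1.0530 = 1.18041300.
Compound inflation: 0.9953 × 1.0504 = 1.04546312.
Deflate: 1.18041300 / 1.04546312 = 1.12908144.
Annualized real rate = 1.12908144^(1/2) − 1 = 6.2582% → 6.258%.

6.258%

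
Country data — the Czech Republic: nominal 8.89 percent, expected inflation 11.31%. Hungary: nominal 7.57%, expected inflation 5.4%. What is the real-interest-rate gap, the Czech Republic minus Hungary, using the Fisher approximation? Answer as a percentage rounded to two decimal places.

The Czech Republic: 8.89% − 11.31% = -2.420%
Hungary: 7.57% − 5.4% = 2.170%
Differential = -4.590% → -4.59%.

-4.59%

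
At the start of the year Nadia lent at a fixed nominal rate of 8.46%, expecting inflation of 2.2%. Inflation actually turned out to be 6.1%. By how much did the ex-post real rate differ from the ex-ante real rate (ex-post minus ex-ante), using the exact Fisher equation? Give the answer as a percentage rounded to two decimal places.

Ex-ante: (1 + 0.0846)/(1 + 0.0220) − 1 = 6.1252%
Ex-post: (1 + 0.0846)/(1 + 0.0610) − 1 = 2.2243%
Difference (ex-post − ex-ante) = -3.9009% → -3.90%.

-3.90%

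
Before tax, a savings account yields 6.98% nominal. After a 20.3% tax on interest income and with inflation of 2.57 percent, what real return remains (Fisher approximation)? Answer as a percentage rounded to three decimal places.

After-tax nominal return = 6.98% × (1 − 0.203) = 5.56306%.
r ≈ 5.56306% − 2.57% → 2.993%.

2.993%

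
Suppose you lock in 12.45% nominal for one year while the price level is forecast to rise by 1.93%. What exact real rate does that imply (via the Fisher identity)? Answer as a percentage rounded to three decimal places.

10.321%

1 + r = 1.12450 / 1.01930 = 1.103208
r = 1.103208 − 1 = 10.3208%, i.e. 10.321%.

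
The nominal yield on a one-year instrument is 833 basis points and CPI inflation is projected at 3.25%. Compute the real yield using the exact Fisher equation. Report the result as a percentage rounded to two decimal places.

1 + r = 1.08330 / 1.03250 = 1.049201
r = 1.049201 − 1 = 4.9201%, i.e. 4.92%.

4.92%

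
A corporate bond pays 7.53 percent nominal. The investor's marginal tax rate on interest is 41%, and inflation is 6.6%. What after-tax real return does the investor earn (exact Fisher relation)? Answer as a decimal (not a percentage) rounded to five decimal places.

After-tax nominal return = 7.53% × (1 − 0.41) = 4.4427%.
1 + r = 1.044427 / 1.06600 = 0.979763
After-tax real rate = 0.979763 − 1 → -0.02024.

-0.02024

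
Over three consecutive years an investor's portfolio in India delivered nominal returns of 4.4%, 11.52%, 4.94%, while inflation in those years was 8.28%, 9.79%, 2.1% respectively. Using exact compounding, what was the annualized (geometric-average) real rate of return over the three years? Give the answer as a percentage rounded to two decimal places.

Nominal growth factor = 1.0440 × 1.1152 × 1.0494 = 1.22178368
Price-level growth factor = 1.0828 × 1.0979 × 1.0210 = 1.21377105
Real growth factor = 1.22178368 / 1.21377105 = 1.00660143
Annualized real rate = 1.00660143^(1/3) − 1 = 0.2196% → 0.22%.

0.22%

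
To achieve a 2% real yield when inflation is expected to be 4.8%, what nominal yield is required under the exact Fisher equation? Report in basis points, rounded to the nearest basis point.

(1 + i) = (1 + r)(1 + π) = 1.02000 × 1.04800 = 1.06896
i = 1.06896 − 1, so the required nominal rate is 690 basis points.

690 basis points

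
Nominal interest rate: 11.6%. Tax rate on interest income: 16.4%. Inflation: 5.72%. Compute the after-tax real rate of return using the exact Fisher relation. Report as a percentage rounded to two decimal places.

3.76%

After-tax nominal return = 11.6% × (1 − 0.164) = 9.6976%.
1 + r = 1.096976 / 1.05720 = 1.037624
After-tax real rate = 1.037624 − 1 → 3.76%.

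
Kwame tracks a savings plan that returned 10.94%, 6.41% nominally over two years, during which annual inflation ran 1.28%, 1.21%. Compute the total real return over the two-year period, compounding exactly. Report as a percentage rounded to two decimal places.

15.17%

Compound the nominal returns: 1.1094 × 1.0641 = 1.180513.
Compound inflation: 1.0128 × 1.0121 = 1.025055.
Deflate: 1.180513 / 1.025055 = 1.151658.
Total real return = 1.151658 − 1 → 15.17%.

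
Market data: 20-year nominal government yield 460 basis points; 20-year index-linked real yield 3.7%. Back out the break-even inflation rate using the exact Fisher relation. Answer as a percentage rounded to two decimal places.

(1 + π) = (1 + i)/(1 + r) = 1.04600 / 1.03700 = 1.008679
Break-even inflation = 1.008679 − 1 → 0.87%.

0.87%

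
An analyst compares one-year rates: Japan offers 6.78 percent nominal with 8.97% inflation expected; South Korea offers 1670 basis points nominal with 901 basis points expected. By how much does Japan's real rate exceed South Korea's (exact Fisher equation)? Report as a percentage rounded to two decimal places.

Japan: (1 + 0.0678)/(1 + 0.0897) − 1 = -2.0097%
South Korea: (1 + 0.1670)/(1 + 0.0901) − 1 = 7.0544%
Differential = -2.0097% − 7.0544% = -9.0641% → -9.06%.

-9.06%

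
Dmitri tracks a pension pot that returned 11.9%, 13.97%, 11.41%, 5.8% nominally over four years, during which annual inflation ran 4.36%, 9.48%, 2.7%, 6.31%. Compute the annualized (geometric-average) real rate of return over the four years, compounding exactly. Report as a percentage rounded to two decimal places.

4.77%

Compound the nominal returns: 1.1190 × 1.1397 × 1.1141 × 1.0580 = 1.50324745.
Compound inflation: 1.0436 × 1.0948 × 1.0270 × 1.0631 = 1.24742206.
Deflate: 1.50324745 / 1.24742206 = 1.20508327.
Annualized real rate = 1.20508327^(1/4) − 1 = 4.7742% → 4.77%.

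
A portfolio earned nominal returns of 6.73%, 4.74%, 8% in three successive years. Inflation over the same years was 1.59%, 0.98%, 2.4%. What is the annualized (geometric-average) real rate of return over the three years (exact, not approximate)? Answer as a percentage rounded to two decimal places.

Compound the nominal returns: 1.0673 × 1.0474 × 1.0800 = 1.20732122.
Compound inflation: 1.0159 × 1.0098 × 1.0240 = 1.05047636.
Deflate: 1.20732122 / 1.05047636 = 1.14930832.
Annualized real rate = 1.14930832^(1/3) − 1 = 4.7479% → 4.75%.

4.75%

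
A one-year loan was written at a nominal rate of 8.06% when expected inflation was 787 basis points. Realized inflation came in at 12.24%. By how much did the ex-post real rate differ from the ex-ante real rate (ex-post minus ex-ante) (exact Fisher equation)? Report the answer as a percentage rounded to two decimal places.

-3.90%

Ex-ante: (1 + 0.0806)/(1 + 0.0787) − 1 = 0.1761%
Ex-post: (1 + 0.0806)/(1 + 0.1224) − 1 = -3.7242%
Difference (ex-post − ex-ante) = -3.9003% → -3.90%.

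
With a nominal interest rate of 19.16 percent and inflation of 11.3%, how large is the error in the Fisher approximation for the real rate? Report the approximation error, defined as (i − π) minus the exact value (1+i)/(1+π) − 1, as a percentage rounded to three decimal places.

Approximate: r ≈ 19.160% − 11.300% = 7.8600%
Exact: (1 + 0.1916)/(1 + 0.1130) − 1 = 7.0620%
Error = 7.8600% − 7.0620% = 0.7980% → 0.798%.

0.798%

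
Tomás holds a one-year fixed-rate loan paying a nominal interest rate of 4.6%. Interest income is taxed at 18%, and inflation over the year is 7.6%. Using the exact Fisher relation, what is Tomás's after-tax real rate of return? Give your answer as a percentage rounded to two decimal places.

After-tax nominal return = 4.6% × (1 − 0.18) = 3.7720%.
1 + r = 1.03772 / 1.07600 = 0.964424
After-tax real rate = 0.964424 − 1 → -3.56%.

-3.56%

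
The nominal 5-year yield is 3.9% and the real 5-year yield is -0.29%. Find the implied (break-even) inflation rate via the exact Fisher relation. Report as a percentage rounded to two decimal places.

(1 + π) = (1 + i)/(1 + r) = 1.03900 / 0.99710 = 1.042022
Break-even inflation = 1.042022 − 1 → 4.20%.

4.20%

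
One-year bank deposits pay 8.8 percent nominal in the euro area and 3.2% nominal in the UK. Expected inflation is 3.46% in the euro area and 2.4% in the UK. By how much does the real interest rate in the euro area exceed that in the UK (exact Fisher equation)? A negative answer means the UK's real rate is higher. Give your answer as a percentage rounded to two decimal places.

The euro area: (1 + 0.0880)/(1 + 0.0346) − 1 = 5.1614%
The UK: (1 + 0.0320)/(1 + 0.0240) − 1 = 0.7813%
Differential = 5.1614% − 0.7813% = 4.3802% → 4.38%.

4.38%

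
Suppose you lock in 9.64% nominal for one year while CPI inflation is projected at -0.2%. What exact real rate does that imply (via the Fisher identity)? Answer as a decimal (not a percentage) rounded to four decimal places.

By the Fisher identity, 1 + r = (1 + i)/(1 + π).
1 + r = 1.09640 / 0.99800 = 1.098597
r = 1.098597 − 1 = 9.8597%, i.e. 0.0986.

0.0986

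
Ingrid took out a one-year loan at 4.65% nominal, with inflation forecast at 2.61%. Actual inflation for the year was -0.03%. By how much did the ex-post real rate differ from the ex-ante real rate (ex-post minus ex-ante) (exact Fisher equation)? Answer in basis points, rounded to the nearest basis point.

Ex-ante: (1 + 0.0465)/(1 + 0.0261) − 1 = 1.9881%
Ex-post: (1 + 0.0465)/(1 − 0.0003) − 1 = 4.6814%
Difference (ex-post − ex-ante) = 2.6933% → 269 basis points.

269 basis points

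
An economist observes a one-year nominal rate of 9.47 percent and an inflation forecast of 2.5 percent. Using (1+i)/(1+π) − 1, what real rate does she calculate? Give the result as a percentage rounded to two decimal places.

6.80%

By the Fisher identity, 1 + r = (1 + i)/(1 + π).
1 + r = 1.09470 / 1.02500 = 1.068000
r = 1.068000 − 1 = 6.8000%, i.e. 6.80%.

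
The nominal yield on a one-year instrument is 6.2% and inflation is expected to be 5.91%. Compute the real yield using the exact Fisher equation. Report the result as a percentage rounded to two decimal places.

0.27%

By the Fisher relation, 1 + r = (1 + i)/(1 + π).
1 + r = 1.06200 / 1.05910 = 1.002738
r = 1.002738 − 1 = 0.2738%, i.e. 0.27%.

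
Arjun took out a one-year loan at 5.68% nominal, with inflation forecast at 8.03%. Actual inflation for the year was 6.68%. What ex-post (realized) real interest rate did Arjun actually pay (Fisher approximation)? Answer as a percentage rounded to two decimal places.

Ex-post: 5.68% − 6.68% = -1.000%
So the realized real rate is -1.00%.

-1.00%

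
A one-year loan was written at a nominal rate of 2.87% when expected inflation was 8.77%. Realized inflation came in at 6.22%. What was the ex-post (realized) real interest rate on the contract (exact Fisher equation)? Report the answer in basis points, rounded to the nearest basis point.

-315 basis points

Ex-post: (1 + 0.0287)/(1 + 0.0622) − 1 = -3.1538%
So the realized real rate is -315 basis points.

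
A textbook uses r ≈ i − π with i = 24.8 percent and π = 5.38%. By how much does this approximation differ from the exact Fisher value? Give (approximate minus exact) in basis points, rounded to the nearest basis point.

99 basis points

Approximate: r ≈ 24.800% − 5.380% = 19.4200%
Exact: (1 + 0.2480)/(1 + 0.0538) − 1 = 18.4285%
Error = 19.4200% − 18.4285% = 0.9915% → 99 basis points.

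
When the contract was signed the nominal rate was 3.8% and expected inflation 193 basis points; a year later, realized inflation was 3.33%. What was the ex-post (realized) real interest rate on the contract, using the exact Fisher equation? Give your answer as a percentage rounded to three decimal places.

0.455%

Ex-post: (1 + 0.0380)/(1 + 0.0333) − 1 = 0.4549%
So the realized real rate is 0.455%.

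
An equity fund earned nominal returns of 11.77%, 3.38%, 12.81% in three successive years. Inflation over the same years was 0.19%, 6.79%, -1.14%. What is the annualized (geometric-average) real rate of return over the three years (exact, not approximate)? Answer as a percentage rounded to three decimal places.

Nominal growth factor = 1.1177 × 1.0338 × 1.1281 = 1.30349503
Price-level growth factor = 1.0019 × 1.0679 × 0.9886 = 1.05773182
Real growth factor = 1.30349503 / 1.05773182 = 1.23234926
Annualized real rate = 1.23234926^(1/3) − 1 = 7.2123% → 7.212%.

7.212%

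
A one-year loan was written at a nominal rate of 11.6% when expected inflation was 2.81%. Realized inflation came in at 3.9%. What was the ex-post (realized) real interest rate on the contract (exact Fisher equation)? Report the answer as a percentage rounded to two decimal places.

7.41%

Ex-post: (1 + 0.1160)/(1 + 0.0390) − 1 = 7.4110%
So the realized real rate is 7.41%.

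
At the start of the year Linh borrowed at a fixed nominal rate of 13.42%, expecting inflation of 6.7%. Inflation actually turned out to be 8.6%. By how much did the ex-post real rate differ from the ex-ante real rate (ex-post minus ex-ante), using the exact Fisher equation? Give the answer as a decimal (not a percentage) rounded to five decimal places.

-0.01860

Ex-ante: (1 + 0.1342)/(1 + 0.0670) − 1 = 6.2980%
Ex-post: (1 + 0.1342)/(1 + 0.0860) − 1 = 4.4383%
Difference (ex-post − ex-ante) = -1.8597% → -0.01860.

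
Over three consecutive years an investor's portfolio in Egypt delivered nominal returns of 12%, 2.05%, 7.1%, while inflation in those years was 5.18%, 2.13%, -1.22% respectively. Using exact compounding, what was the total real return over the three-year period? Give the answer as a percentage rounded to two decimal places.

15.36%

Nominal growth factor = 1.1200 × 1.0205 × 1.0710 = 1.224110
Price-level growth factor = 1.0518 × 1.0213 × 0.9878 = 1.061098
Real growth factor = 1.224110 / 1.061098 = 1.153626
Total real return = 1.153626 − 1 → 15.36%.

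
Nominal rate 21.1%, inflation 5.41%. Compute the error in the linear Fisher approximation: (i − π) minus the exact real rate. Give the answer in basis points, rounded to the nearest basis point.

Approximate: r ≈ 21.100% − 5.410% = 15.6900%
Exact: (1 + 0.2110)/(1 + 0.0541) − 1 = 14.8847%
Error = 15.6900% − 14.8847% = 0.8053% → 81 basis points.

81 basis points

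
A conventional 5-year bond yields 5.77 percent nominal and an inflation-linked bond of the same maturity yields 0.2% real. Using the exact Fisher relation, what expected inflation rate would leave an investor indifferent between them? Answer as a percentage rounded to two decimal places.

(1 + π) = (1 + i)/(1 + r) = 1.05770 / 1.00200 = 1.055589
Break-even inflation = 1.055589 − 1 → 5.56%.

5.56%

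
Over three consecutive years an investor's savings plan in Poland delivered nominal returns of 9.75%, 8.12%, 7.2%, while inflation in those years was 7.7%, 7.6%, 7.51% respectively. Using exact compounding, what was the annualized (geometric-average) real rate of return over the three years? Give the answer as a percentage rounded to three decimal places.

0.695%

Compound the nominal returns: 1.0975 × 1.0812 × 1.0720 = 1.27205342.
Compound inflation: 1.0770 × 1.0760 × 1.0751 = 1.24588179.
Deflate: 1.27205342 / 1.24588179 = 1.02100652.
Annualized real rate = 1.02100652^(1/3) − 1 = 0.6954% → 0.695%.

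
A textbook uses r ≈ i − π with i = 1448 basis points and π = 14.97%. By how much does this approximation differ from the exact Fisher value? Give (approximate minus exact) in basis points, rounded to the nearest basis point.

-6 basis points

Approximate: r ≈ 14.480% − 14.970% = -0.4900%
Exact: (1 + 0.1448)/(1 + 0.1497) − 1 = -0.4262%
Error = -0.4900% − (-0.4262%) = -0.0638% → -6 basis points.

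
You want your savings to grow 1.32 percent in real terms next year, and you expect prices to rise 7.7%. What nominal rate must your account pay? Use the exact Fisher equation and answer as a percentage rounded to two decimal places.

(1 + i) = (1 + r)(1 + π) = 1.01320 × 1.07700 = 1.0912164
i = 1.0912164 − 1, so the required nominal rate is 9.12%.

9.12%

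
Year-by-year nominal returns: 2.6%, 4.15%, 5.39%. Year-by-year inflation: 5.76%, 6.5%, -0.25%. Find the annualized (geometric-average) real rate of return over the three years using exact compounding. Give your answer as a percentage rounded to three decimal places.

Nominal growth factor = 1.0260 × 1.0415 × 1.0539 = 1.126175408
Price-level growth factor = 1.0576 × 1.0650 × 0.9975 = 1.123528140
Real growth factor = 1.126175408 / 1.123528140 = 1.002356210
Annualized real rate = 1.002356210^(1/3) − 1 = 0.07848% → 0.078%.

0.078%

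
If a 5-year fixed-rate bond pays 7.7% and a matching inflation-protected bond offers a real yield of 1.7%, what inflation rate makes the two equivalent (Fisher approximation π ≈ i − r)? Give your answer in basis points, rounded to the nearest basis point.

600 basis points

π ≈ i − r = 7.7% − 1.7% → 600 basis points.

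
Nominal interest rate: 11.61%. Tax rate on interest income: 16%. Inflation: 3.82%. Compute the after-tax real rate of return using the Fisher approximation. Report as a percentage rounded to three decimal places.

After-tax nominal return = 11.61% × (1 − 0.16) = 9.7524%.
r ≈ 9.7524% − 3.82% → 5.932%.

5.932%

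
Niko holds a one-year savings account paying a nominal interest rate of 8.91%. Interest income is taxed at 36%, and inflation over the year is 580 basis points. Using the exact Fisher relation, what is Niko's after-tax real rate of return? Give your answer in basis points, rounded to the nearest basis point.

-9 basis points

After-tax nominal return = 8.91% × (1 − 0.36) = 5.7024%.
1 + r = 1.057024 / 1.05800 = 0.999078
After-tax real rate = 0.999078 − 1 → -9 basis points.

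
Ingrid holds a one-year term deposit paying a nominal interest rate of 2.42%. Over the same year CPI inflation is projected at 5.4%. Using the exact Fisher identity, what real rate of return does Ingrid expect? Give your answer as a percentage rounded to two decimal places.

1 + r = 1.02420 / 1.05400 = 0.971727
r = 0.971727 − 1 = -2.8273%, i.e. -2.83%.

-2.83%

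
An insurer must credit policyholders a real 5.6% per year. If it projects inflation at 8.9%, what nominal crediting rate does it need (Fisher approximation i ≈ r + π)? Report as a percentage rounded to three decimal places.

14.500%

i ≈ r + π = 5.6% + 8.9% = 14.500%.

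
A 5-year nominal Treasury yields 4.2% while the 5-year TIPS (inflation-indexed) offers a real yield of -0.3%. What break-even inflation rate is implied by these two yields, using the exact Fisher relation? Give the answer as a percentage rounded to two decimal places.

(1 + π) = (1 + i)/(1 + r) = 1.04200 / 0.99700 = 1.045135
Break-even inflation = 1.045135 − 1 → 4.51%.

4.51%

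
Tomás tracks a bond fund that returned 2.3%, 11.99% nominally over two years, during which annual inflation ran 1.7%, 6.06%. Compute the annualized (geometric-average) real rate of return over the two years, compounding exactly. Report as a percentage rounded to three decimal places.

Nominal growth factor = 1.0230 × 1.1199 = 1.14565770
Price-level growth factor = 1.0170 × 1.0606 = 1.07863020
Real growth factor = 1.14565770 / 1.07863020 = 1.06214132
Annualized real rate = 1.06214132^(1/2) − 1 = 3.0602% → 3.060%.

3.060%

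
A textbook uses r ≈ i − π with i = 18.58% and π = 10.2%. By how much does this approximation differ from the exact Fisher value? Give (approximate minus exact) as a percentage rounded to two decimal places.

0.78%

Approximate: r ≈ 18.580% − 10.200% = 8.3800%
Exact: (1 + 0.1858)/(1 + 0.1020) − 1 = 7.6044%
Error = 8.3800% − 7.6044% = 0.7756% → 0.78%.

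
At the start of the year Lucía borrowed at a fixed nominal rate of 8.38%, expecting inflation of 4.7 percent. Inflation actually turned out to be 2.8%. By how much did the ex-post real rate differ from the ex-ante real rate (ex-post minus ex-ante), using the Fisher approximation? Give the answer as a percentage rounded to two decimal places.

Ex-ante: 8.38% − 4.7% = 3.680%
Ex-post: 8.38% − 2.8% = 5.580%
Difference (ex-post − ex-ante) = 1.9000% → 1.90%.

1.90%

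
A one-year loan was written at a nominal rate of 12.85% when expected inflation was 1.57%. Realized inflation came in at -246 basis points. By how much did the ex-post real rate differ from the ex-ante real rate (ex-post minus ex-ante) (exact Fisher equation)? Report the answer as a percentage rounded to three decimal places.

4.590%

Ex-ante: (1 + 0.1285)/(1 + 0.0157) − 1 = 11.10564%
Ex-post: (1 + 0.1285)/(1 − 0.0246) − 1 = 15.69612%
Difference (ex-post − ex-ante) = 4.59048% → 4.590%.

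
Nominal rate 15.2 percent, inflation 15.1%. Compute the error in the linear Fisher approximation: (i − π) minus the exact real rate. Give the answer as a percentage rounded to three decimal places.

0.013%

Approximate: r ≈ 15.200% − 15.100% = 0.1000%
Exact: (1 + 0.1520)/(1 + 0.1510) − 1 = 0.0869%
Error = 0.1000% − 0.0869% = 0.0131% → 0.013%.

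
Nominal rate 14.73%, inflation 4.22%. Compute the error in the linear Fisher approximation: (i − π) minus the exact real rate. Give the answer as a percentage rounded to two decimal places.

0.43%

Approximate: r ≈ 14.730% − 4.220% = 10.5100%
Exact: (1 + 0.1473)/(1 + 0.0422) − 1 = 10.0844%
Error = 10.5100% − 10.0844% = 0.4256% → 0.43%.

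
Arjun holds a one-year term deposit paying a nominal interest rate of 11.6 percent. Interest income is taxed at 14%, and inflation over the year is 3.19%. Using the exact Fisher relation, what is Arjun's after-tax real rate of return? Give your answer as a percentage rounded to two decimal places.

After-tax nominal return = 11.6% × (1 − 0.14) = 9.9760%.
1 + r = 1.09976 / 1.03190 = 1.065762
After-tax real rate = 1.065762 − 1 → 6.58%.

6.58%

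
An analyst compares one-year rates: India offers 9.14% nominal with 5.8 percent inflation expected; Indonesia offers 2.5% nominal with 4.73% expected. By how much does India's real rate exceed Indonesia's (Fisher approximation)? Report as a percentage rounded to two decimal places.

India: 9.14% − 5.8% = 3.340%
Indonesia: 2.5% − 4.73% = -2.230%
Differential = 5.570% → 5.57%.

5.57%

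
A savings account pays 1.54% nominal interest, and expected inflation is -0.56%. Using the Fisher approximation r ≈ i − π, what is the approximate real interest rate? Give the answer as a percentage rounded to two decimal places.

2.10%

r ≈ i − π = 1.54% − (-0.56%) = 2.10%.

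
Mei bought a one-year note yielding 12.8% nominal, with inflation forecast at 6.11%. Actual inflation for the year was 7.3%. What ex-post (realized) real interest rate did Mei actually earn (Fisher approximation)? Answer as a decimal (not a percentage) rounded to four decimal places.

Ex-post: 12.8% − 7.3% = 5.500%
So the realized real rate is 0.0550.

0.0550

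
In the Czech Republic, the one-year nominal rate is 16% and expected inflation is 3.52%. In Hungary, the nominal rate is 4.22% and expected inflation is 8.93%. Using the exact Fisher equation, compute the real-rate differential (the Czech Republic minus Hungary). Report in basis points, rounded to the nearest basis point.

The Czech Republic: (1 + 0.1600)/(1 + 0.0352) − 1 = 12.0556%
Hungary: (1 + 0.0422)/(1 + 0.0893) − 1 = -4.3239%
Differential = 12.0556% − (-4.3239%) = 16.3795% → 1638 basis points.

1638 basis points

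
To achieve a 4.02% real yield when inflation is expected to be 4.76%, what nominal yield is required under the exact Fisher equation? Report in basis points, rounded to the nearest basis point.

897 basis points

(1 + i) = (1 + r)(1 + π) = 1.04020 × 1.04760 = 1.08971352
i = 1.08971352 − 1, so the required nominal rate is 897 basis points.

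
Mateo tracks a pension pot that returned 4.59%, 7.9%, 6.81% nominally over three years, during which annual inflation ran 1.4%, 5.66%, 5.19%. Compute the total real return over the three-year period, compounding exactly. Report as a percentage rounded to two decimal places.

6.95%

Nominal growth factor = 1.0459 × 1.0790 × 1.0681 = 1.205379
Price-level growth factor = 1.0140 × 1.0566 × 1.0519 = 1.126998
Real growth factor = 1.205379 / 1.126998 = 1.069549
Total real return = 1.069549 − 1 → 6.95%.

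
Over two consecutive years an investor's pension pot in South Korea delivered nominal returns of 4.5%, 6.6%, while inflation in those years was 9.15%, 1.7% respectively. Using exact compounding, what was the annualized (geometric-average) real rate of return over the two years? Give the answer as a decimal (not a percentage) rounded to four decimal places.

0.0018

Compound the nominal returns: 1.0450 × 1.0660 = 1.11397000.
Compound inflation: 1.0915 × 1.0170 = 1.11005550.
Deflate: 1.11397000 / 1.11005550 = 1.00352640.
Annualized real rate = 1.00352640^(1/2) − 1 = 0.1762% → 0.0018.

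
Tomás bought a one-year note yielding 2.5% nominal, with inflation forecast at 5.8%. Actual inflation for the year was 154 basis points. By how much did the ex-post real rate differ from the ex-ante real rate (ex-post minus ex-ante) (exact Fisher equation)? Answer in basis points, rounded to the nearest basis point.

Ex-ante: (1 + 0.0250)/(1 + 0.0580) − 1 = -3.1191%
Ex-post: (1 + 0.0250)/(1 + 0.0154) − 1 = 0.9454%
Difference (ex-post − ex-ante) = 4.0645% → 406 basis points.

406 basis points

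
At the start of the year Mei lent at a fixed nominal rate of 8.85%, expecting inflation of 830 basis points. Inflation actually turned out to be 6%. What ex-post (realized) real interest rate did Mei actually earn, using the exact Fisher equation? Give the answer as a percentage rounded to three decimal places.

Ex-post: (1 + 0.0885)/(1 + 0.0600) − 1 = 2.6887%
So the realized real rate is 2.689%.

2.689%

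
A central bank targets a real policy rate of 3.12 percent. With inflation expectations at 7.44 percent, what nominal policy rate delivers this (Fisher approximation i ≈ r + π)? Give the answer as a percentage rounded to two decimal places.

i ≈ r + π = 3.12% + 7.44% = 10.56%.

10.56%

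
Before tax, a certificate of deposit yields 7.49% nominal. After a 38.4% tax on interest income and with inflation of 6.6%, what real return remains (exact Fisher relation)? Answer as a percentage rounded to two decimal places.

-1.86%

After-tax nominal return = 7.49% × (1 − 0.384) = 4.61384%.
1 + r = 1.0461384 / 1.06600 = 0.981368
After-tax real rate = 0.981368 − 1 → -1.86%.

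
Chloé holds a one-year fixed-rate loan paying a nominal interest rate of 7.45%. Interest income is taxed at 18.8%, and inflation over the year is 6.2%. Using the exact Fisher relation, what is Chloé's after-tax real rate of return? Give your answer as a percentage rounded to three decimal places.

After-tax nominal return = 7.45% × (1 − 0.188) = 6.0494%.
1 + r = 1.060494 / 1.06200 = 0.998582
After-tax real rate = 0.998582 − 1 → -0.142%.

-0.142%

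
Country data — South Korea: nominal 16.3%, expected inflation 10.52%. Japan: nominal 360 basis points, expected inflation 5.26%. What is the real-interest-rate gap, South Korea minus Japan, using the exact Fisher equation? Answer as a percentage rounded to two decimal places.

6.81%

South Korea: (1 + 0.1630)/(1 + 0.1052) − 1 = 5.2298%
Japan: (1 + 0.0360)/(1 + 0.0526) − 1 = -1.5770%
Differential = 5.2298% − (-1.5770%) = 6.8069% → 6.81%.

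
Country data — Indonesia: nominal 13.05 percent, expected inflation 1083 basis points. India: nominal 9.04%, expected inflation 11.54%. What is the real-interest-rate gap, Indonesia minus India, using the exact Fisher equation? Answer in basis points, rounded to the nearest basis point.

424 basis points

Indonesia: (1 + 0.1305)/(1 + 0.1083) − 1 = 2.0031%
India: (1 + 0.0904)/(1 + 0.1154) − 1 = -2.2413%
Differential = 2.0031% − (-2.2413%) = 4.2444% → 424 basis points.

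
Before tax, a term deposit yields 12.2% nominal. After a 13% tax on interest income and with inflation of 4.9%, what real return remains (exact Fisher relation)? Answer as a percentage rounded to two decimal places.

5.45%

After-tax nominal return = 12.2% × (1 − 0.13) = 10.6140%.
1 + r = 1.10614 / 1.04900 = 1.054471
After-tax real rate = 1.054471 − 1 → 5.45%.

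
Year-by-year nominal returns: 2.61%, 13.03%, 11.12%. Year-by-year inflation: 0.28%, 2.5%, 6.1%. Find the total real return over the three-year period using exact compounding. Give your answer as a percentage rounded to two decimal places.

18.17%

Nominal growth factor = 1.0261 × 1.1303 × 1.1112 = 1.288771
Price-level growth factor = 1.0028 × 1.0250 × 1.0610 = 1.090570
Real growth factor = 1.288771 / 1.090570 = 1.181740
Total real return = 1.181740 − 1 → 18.17%.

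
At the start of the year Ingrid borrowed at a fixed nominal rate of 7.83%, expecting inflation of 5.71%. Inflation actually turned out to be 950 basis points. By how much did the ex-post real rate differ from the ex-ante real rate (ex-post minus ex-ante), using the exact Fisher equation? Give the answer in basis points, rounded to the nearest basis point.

Ex-ante: (1 + 0.0783)/(1 + 0.0571) − 1 = 2.0055%
Ex-post: (1 + 0.0783)/(1 + 0.0950) − 1 = -1.5251%
Difference (ex-post − ex-ante) = -3.5306% → -353 basis points.

-353 basis points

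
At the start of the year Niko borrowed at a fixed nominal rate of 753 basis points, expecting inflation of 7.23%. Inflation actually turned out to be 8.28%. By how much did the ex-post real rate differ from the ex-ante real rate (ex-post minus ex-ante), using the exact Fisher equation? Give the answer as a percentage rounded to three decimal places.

Ex-ante: (1 + 0.0753)/(1 + 0.0723) − 1 = 0.2798%
Ex-post: (1 + 0.0753)/(1 + 0.0828) − 1 = -0.6926%
Difference (ex-post − ex-ante) = -0.9724% → -0.972%.

-0.972%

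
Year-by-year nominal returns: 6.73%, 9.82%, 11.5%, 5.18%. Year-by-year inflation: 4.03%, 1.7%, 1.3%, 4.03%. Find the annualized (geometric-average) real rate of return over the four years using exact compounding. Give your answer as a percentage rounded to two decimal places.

5.37%

Compound the nominal returns: 1.0673 × 1.0982 × 1.1150 × 1.0518 = 1.37459887.
Compound inflation: 1.0403 × 1.0170 × 1.0130 × 1.0403 = 1.11492998.
Deflate: 1.37459887 / 1.11492998 = 1.23290152.
Annualized real rate = 1.23290152^(1/4) − 1 = 5.3737% → 5.37%.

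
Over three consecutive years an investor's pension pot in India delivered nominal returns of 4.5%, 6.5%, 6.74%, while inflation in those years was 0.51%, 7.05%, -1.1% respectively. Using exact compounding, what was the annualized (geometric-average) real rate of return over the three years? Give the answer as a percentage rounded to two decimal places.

Nominal growth factor = 1.0450 × 1.0650 × 1.0674 = 1.18793615
Price-level growth factor = 1.0051 × 1.0705 × 0.9890 = 1.06412399
Real growth factor = 1.18793615 / 1.06412399 = 1.11635124
Annualized real rate = 1.11635124^(1/3) − 1 = 3.7370% → 3.74%.

3.74%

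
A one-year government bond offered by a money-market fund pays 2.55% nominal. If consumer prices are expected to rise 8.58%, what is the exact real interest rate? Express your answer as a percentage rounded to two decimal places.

By the Fisher equation, 1 + r = (1 + i)/(1 + π).
1 + r = 1.02550 / 1.08580 = 0.944465
r = 0.944465 − 1 = -5.5535%, i.e. -5.55%.

-5.55%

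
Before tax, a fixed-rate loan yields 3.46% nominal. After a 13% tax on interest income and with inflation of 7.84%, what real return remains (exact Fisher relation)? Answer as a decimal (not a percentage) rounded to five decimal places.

-0.04479

After-tax nominal return = 3.46% × (1 − 0.13) = 3.0102%.
1 + r = 1.030102 / 1.07840 = 0.955213
After-tax real rate = 0.955213 − 1 → -0.04479.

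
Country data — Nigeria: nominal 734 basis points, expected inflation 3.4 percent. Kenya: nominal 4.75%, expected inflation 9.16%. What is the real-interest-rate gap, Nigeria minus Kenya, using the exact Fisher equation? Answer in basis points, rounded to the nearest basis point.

785 basis points

Nigeria: (1 + 0.0734)/(1 + 0.0340) − 1 = 3.8104%
Kenya: (1 + 0.0475)/(1 + 0.0916) − 1 = -4.0399%
Differential = 3.8104% − (-4.0399%) = 7.8504% → 785 basis points.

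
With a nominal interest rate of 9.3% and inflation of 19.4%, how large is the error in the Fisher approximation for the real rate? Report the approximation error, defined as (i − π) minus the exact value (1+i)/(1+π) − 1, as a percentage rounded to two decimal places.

-1.64%

Approximate: r ≈ 9.300% − 19.400% = -10.1000%
Exact: (1 + 0.0930)/(1 + 0.1940) − 1 = -8.4590%
Error = -10.1000% − (-8.4590%) = -1.6410% → -1.64%.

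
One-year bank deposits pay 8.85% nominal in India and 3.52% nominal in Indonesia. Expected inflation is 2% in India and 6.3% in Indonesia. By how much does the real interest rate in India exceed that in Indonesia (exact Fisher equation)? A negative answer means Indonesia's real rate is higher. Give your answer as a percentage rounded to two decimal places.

9.33%

India: (1 + 0.0885)/(1 + 0.0200) − 1 = 6.7157%
Indonesia: (1 + 0.0352)/(1 + 0.0630) − 1 = -2.6152%
Differential = 6.7157% − (-2.6152%) = 9.3309% → 9.33%.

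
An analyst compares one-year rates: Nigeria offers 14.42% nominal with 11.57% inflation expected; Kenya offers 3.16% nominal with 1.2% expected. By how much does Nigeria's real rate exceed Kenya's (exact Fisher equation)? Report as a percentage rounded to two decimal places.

Nigeria: (1 + 0.1442)/(1 + 0.1157) − 1 = 2.5545%
Kenya: (1 + 0.0316)/(1 + 0.0120) − 1 = 1.9368%
Differential = 2.5545% − 1.9368% = 0.6177% → 0.62%.

0.62%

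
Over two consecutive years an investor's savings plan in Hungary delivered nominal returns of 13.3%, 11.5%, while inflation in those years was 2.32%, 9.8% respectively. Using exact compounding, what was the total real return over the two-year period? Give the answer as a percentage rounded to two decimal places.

12.45%

Nominal growth factor = 1.1330 × 1.1150 = 1.263295
Price-level growth factor = 1.0232 × 1.0980 = 1.123474
Real growth factor = 1.263295 / 1.123474 = 1.124455
Total real return = 1.124455 − 1 → 12.45%.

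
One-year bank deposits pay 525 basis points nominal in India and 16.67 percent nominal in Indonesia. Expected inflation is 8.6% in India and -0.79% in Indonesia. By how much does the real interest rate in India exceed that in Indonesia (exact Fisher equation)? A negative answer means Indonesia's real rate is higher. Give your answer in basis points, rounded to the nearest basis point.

India: (1 + 0.0525)/(1 + 0.0860) − 1 = -3.0847%
Indonesia: (1 + 0.1667)/(1 − 0.0079) − 1 = 17.5990%
Differential = -3.0847% − 17.5990% = -20.6837% → -2068 basis points.

-2068 basis points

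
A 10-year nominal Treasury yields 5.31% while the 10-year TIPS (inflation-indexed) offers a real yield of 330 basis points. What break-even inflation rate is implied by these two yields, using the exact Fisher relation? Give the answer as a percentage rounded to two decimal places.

(1 + π) = (1 + i)/(1 + r) = 1.05310 / 1.03300 = 1.019458
Break-even inflation = 1.019458 − 1 → 1.95%.

1.95%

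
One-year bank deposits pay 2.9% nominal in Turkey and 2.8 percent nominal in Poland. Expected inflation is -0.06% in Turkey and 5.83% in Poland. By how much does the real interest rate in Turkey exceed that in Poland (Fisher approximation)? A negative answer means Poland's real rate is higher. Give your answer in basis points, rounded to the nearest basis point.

Turkey: 2.9% − (-0.06%) = 2.960%
Poland: 2.8% − 5.83% = -3.030%
Differential = 5.990% → 599 basis points.

599 basis points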